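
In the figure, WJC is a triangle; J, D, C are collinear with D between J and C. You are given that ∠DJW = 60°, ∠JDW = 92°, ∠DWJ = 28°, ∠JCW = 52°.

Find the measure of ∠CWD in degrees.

∠CWD = 40°

1. ∠CDW = 88°  [linear pair at D on JC]
2. ∠DCW = 52°  [D on ray CJ]
3. ∠CWD = 40°  [△WDC]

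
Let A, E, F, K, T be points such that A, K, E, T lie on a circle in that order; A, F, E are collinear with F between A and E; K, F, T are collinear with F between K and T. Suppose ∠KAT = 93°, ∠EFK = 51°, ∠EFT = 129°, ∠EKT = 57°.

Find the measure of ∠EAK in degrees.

1. ∠KET = 87°  [cyclic AKET, opposite ∠A+∠E]
2. ∠ETK = 36°  [△KET]
3. ∠EAK = 36°  [same arc KE]

∠EAK = 36°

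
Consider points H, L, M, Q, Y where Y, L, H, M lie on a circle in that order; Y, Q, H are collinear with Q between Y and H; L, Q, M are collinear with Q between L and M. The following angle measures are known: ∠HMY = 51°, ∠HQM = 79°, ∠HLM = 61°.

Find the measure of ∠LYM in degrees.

1. ∠MQY = 101°  [linear pair at Q on YH]
2. ∠HYM = 61°  [same arc HM]
3. ∠LMY = 18°  [△YQM]
4. ∠MHY = 68°  [△YHM]
5. ∠MLY = 68°  [same arc YM]
6. ∠LYM = 94°  [△YLM]

∠LYM = 94°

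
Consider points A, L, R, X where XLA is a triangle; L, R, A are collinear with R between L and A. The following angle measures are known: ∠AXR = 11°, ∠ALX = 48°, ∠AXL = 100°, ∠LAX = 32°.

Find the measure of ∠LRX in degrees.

∠LRX = 43°

1. ∠RAX = 32°  [R on ray AL]
2. ∠ARX = 137°  [△XRA]
3. ∠LRX = 43°  [linear pair at R on LA]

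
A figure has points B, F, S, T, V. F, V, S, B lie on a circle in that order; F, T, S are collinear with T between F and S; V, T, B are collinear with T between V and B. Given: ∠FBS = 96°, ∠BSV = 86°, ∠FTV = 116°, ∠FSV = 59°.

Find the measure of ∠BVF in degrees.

1. ∠BFV = 94°  [cyclic FVSB, opposite ∠F+∠S]
2. ∠FBV = 59°  [same arc FV]
3. ∠BVF = 27°  [△FVB]

∠BVF = 27°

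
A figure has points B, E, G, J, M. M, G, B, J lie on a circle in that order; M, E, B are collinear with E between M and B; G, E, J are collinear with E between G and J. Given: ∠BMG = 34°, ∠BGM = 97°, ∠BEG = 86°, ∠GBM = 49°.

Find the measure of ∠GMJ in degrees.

1. ∠GEM = 94°  [linear pair at E on MB]
2. ∠GJM = 49°  [same arc MG]
3. ∠JGM = 52°  [△MEG]
4. ∠GMJ = 79°  [△MGJ]

∠GMJ = 79°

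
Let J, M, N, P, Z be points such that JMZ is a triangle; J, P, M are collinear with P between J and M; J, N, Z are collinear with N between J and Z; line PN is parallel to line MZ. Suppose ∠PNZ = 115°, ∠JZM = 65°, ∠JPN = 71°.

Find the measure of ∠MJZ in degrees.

1. ∠JNP = 65°  [linear pair at N on JZ]
2. ∠NJP = 44°  [△JPN]
3. ∠MJZ = 44°  [P on JM, N on JZ]

∠MJZ = 44°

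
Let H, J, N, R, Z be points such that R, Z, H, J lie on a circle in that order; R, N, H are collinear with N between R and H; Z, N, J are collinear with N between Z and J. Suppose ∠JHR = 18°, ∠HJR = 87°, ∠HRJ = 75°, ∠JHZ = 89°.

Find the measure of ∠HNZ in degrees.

1. ∠JZR = 18°  [same arc RJ]
2. ∠HZJ = 75°  [same arc HJ]
3. ∠JRZ = 91°  [cyclic RZHJ, opposite ∠R+∠H]
4. ∠RJZ = 71°  [△RZJ]
5. ∠RHZ = 71°  [same arc RZ]
6. ∠HNZ = 34°  [△ZNH]

∠HNZ = 34°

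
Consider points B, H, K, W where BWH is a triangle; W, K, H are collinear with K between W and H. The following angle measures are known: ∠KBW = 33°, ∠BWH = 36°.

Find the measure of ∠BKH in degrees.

∠BKH = 69°

1. ∠BWK = 36°  [K on ray WH]
2. ∠BKW = 111°  [△BWK]
3. ∠BKH = 69°  [linear pair at K on WH]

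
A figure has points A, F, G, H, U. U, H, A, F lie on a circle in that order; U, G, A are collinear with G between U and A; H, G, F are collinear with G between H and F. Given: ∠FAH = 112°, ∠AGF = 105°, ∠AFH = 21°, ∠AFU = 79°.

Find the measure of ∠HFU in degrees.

∠HFU = 58°

1. ∠FGU = 75°  [linear pair at G on UA]
2. ∠FAU = 54°  [△AGF]
3. ∠AUF = 47°  [△UAF]
4. ∠HFU = 58°  [△UGF]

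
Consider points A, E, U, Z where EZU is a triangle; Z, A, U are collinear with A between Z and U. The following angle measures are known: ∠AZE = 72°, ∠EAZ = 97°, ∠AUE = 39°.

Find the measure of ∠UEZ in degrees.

1. ∠EZU = 72°  [A on ray ZU]
2. ∠EUZ = 39°  [A on ray UZ]
3. ∠UEZ = 69°  [△EZU]

∠UEZ = 69°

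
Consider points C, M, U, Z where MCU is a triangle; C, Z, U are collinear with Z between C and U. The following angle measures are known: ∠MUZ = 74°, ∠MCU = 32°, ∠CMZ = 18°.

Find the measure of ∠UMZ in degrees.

1. ∠MCZ = 32°  [Z on ray CU]
2. ∠CZM = 130°  [△MCZ]
3. ∠MZU = 50°  [linear pair at Z on CU]
4. ∠UMZ = 56°  [△MZU]

∠UMZ = 56°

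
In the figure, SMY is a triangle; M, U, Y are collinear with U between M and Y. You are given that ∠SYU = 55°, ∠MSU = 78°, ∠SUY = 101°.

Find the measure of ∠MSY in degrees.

1. ∠MYS = 55°  [U on ray YM]
2. ∠MUS = 79°  [linear pair at U on MY]
3. ∠SMU = 23°  [△SMU]
4. ∠SMY = 23°  [U on ray MY]
5. ∠MSY = 102°  [△SMY]

∠MSY = 102°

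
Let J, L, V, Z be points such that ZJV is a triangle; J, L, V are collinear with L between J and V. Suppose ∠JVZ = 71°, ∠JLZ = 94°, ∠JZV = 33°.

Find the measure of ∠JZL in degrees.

∠JZL = 10°

1. ∠VJZ = 76°  [△ZJV]
2. ∠LJZ = 76°  [L on ray JV]
3. ∠JZL = 10°  [△ZJL]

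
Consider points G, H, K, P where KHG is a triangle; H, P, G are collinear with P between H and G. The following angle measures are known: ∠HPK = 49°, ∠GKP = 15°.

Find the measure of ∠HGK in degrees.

1. ∠GPK = 131°  [linear pair at P on HG]
2. ∠KGP = 34°  [△KPG]
3. ∠HGK = 34°  [P on ray GH]

∠HGK = 34°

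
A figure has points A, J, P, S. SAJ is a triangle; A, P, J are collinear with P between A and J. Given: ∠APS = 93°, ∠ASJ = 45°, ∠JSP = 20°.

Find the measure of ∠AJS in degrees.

∠AJS = 73°

1. ∠JPS = 87°  [linear pair at P on AJ]
2. ∠PJS = 73°  [△SPJ]
3. ∠AJS = 73°  [P on ray JA]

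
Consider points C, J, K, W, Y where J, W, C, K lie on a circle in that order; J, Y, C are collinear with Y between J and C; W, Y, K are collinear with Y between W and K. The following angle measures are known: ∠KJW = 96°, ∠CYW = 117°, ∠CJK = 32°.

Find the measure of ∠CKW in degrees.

1. ∠KCW = 84°  [cyclic JWCK, opposite ∠J+∠C]
2. ∠CWK = 32°  [same arc CK]
3. ∠CKW = 64°  [△WCK]

∠CKW = 64°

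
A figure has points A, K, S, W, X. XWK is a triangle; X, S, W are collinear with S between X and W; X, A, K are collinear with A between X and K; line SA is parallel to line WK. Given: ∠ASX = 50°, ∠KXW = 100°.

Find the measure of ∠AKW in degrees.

1. ∠KWX = 50°  [SA∥WK, corresponding at S]
2. ∠WKX = 30°  [△XWK]
3. ∠AKW = 30°  [A on ray KX]

∠AKW = 30°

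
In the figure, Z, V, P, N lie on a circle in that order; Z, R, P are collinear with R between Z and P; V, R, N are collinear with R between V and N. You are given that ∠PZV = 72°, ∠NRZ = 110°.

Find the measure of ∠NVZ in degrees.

1. ∠PNV = 72°  [same arc VP]
2. ∠NRP = 70°  [linear pair at R on ZP]
3. ∠NPZ = 38°  [△PRN]
4. ∠NVZ = 38°  [same arc ZN]

∠NVZ = 38°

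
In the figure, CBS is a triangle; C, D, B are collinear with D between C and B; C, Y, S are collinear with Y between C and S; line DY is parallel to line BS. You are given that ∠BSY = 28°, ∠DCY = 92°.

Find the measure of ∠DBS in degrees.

1. ∠BSC = 28°  [Y on ray SC]
2. ∠BCS = 92°  [D on CB, Y on CS]
3. ∠CBS = 60°  [△CBS]
4. ∠DBS = 60°  [D on ray BC]

∠DBS = 60°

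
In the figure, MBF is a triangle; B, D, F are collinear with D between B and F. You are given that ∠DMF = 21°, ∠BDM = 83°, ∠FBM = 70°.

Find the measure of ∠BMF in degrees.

∠BMF = 48°

1. ∠FDM = 97°  [linear pair at D on BF]
2. ∠DFM = 62°  [△MDF]
3. ∠BFM = 62°  [D on ray FB]
4. ∠BMF = 48°  [△MBF]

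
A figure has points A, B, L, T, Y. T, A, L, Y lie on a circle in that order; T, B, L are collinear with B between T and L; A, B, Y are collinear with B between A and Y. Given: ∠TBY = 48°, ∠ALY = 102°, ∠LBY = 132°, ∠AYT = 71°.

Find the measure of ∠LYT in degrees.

1. ∠ATY = 78°  [cyclic TALY, opposite ∠T+∠L]
2. ∠ABT = 132°  [vertical angles at B]
3. ∠ALT = 71°  [same arc TA]
4. ∠TAY = 31°  [△TAY]
5. ∠ATL = 17°  [△TBA]
6. ∠LAT = 92°  [△TAL]
7. ∠LYT = 88°  [cyclic TALY, opposite ∠A+∠Y]

∠LYT = 88°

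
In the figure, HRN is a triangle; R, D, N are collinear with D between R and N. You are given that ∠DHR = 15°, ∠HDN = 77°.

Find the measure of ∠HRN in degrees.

∠HRN = 62°

1. ∠HDR = 103°  [linear pair at D on RN]
2. ∠DRH = 62°  [△HRD]
3. ∠HRN = 62°  [D on ray RN]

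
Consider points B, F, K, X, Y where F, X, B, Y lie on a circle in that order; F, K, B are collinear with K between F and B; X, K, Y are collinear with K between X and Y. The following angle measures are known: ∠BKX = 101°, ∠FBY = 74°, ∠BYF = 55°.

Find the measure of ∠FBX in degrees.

1. ∠FKX = 79°  [linear pair at K on FB]
2. ∠FXY = 74°  [same arc FY]
3. ∠BXF = 125°  [cyclic FXBY, opposite ∠X+∠Y]
4. ∠BFX = 27°  [△FKX]
5. ∠FBX = 28°  [△FXB]

∠FBX = 28°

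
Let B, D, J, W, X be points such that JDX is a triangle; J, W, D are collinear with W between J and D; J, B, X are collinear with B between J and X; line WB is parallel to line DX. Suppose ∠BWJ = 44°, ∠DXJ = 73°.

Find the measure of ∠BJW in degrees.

1. ∠JDX = 44°  [WB∥DX, corresponding at W]
2. ∠DJX = 63°  [△JDX]
3. ∠BJW = 63°  [W on JD, B on JX]

∠BJW = 63°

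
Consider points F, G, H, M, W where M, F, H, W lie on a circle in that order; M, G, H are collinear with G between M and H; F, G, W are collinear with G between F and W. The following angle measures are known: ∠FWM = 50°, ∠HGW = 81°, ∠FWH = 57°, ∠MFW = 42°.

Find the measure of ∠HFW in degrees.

∠HFW = 31°

1. ∠FMW = 88°  [△MFW]
2. ∠FHW = 92°  [cyclic MFHW, opposite ∠M+∠H]
3. ∠HFW = 31°  [△FHW]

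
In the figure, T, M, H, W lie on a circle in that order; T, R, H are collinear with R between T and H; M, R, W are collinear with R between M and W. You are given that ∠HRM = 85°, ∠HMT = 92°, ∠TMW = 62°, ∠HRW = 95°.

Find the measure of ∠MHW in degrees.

1. ∠HWT = 88°  [cyclic TMHW, opposite ∠M+∠W]
2. ∠THW = 62°  [same arc TW]
3. ∠HWM = 23°  [△HRW]
4. ∠HTW = 30°  [△THW]
5. ∠HMW = 30°  [same arc HW]
6. ∠MHW = 127°  [△MHW]

∠MHW = 127°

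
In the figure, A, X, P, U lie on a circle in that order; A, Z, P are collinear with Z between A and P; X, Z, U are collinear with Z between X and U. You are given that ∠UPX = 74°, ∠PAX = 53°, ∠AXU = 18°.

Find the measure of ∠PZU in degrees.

∠PZU = 109°

1. ∠PUX = 53°  [same arc XP]
2. ∠APU = 18°  [same arc AU]
3. ∠PZU = 109°  [△PZU]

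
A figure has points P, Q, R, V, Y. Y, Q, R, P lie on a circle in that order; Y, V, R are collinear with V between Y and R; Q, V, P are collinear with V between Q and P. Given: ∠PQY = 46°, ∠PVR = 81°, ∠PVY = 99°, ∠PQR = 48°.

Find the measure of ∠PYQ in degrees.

1. ∠PRY = 46°  [same arc YP]
2. ∠QPR = 53°  [△RVP]
3. ∠PRQ = 79°  [△QRP]
4. ∠PYQ = 101°  [cyclic YQRP, opposite ∠Y+∠R]

∠PYQ = 101°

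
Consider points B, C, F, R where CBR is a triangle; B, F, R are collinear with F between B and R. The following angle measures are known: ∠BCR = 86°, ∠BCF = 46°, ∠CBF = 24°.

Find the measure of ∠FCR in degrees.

∠FCR = 40°

1. ∠BFC = 110°  [△CBF]
2. ∠CBR = 24°  [F on ray BR]
3. ∠CFR = 70°  [linear pair at F on BR]
4. ∠BRC = 70°  [△CBR]
5. ∠CRF = 70°  [F on ray RB]
6. ∠FCR = 40°  [△CFR]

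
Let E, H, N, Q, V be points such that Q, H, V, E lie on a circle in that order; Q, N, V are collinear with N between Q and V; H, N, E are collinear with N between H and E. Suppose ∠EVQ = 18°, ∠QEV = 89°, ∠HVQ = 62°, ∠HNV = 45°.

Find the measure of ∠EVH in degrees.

1. ∠QHV = 91°  [cyclic QHVE, opposite ∠H+∠E]
2. ∠HQV = 27°  [△QHV]
3. ∠EHV = 73°  [△HNV]
4. ∠HEV = 27°  [same arc HV]
5. ∠EVH = 80°  [△HVE]

∠EVH = 80°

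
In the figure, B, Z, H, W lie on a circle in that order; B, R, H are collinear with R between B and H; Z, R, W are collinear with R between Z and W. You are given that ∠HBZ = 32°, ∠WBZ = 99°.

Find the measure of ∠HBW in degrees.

∠HBW = 67°

1. ∠HWZ = 32°  [same arc ZH]
2. ∠WHZ = 81°  [cyclic BZHW, opposite ∠B+∠H]
3. ∠HZW = 67°  [△ZHW]
4. ∠HBW = 67°  [same arc HW]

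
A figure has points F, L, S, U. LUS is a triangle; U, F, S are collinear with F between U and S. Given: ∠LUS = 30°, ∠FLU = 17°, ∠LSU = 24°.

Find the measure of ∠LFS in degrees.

∠LFS = 47°

1. ∠FUL = 30°  [F on ray US]
2. ∠LFU = 133°  [△LUF]
3. ∠LFS = 47°  [linear pair at F on US]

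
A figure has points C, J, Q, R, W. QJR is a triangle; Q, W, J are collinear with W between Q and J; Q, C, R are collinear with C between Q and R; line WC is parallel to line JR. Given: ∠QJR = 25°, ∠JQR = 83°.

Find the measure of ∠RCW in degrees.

∠RCW = 108°

1. ∠JRQ = 72°  [△QJR]
2. ∠QCW = 72°  [WC∥JR, corresponding at C]
3. ∠RCW = 108°  [linear pair at C on QR]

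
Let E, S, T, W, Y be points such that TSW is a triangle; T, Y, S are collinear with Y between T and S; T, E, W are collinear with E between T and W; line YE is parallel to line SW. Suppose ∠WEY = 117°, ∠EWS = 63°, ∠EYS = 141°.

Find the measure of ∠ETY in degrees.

1. ∠TEY = 63°  [linear pair at E on TW]
2. ∠EYT = 39°  [linear pair at Y on TS]
3. ∠ETY = 78°  [△TYE]

∠ETY = 78°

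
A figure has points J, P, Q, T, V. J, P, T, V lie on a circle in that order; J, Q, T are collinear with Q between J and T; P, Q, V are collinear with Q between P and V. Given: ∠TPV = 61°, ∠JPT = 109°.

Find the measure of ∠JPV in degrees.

∠JPV = 48°

1. ∠TJV = 61°  [same arc TV]
2. ∠JVT = 71°  [cyclic JPTV, opposite ∠P+∠V]
3. ∠JTV = 48°  [△JTV]
4. ∠JPV = 48°  [same arc JV]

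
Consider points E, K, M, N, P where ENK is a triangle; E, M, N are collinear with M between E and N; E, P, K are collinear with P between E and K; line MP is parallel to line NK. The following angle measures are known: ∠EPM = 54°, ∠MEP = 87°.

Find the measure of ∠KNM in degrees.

1. ∠EMP = 39°  [△EMP]
2. ∠NMP = 141°  [linear pair at M on EN]
3. ∠KNM = 39°  [MP∥NK, co-interior at N–M]

∠KNM = 39°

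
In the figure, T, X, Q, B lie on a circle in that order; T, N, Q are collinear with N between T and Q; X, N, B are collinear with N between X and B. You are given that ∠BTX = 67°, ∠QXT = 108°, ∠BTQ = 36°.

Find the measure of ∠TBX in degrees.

1. ∠QBT = 72°  [cyclic TXQB, opposite ∠X+∠B]
2. ∠BQT = 72°  [△TQB]
3. ∠BXT = 72°  [same arc TB]
4. ∠TBX = 41°  [△TXB]

∠TBX = 41°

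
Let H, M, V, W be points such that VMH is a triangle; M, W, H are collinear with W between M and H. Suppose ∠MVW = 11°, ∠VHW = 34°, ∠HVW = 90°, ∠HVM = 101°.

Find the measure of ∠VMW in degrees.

1. ∠MHV = 34°  [W on ray HM]
2. ∠HMV = 45°  [△VMH]
3. ∠VMW = 45°  [W on ray MH]

∠VMW = 45°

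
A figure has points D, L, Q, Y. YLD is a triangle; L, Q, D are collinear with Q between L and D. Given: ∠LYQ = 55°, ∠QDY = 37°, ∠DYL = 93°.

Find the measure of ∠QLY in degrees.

1. ∠LDY = 37°  [Q on ray DL]
2. ∠DLY = 50°  [△YLD]
3. ∠QLY = 50°  [Q on ray LD]

∠QLY = 50°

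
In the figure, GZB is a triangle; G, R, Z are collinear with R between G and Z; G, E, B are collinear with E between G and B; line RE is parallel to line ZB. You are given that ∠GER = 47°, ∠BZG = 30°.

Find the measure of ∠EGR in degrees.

∠EGR = 103°

1. ∠GBZ = 47°  [RE∥ZB, corresponding at E]
2. ∠BGZ = 103°  [△GZB]
3. ∠EGR = 103°  [R on GZ, E on GB]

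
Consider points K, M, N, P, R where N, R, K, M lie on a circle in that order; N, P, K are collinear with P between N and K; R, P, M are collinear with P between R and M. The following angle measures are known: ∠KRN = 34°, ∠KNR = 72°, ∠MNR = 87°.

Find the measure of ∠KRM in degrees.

1. ∠KMR = 72°  [same arc RK]
2. ∠MKR = 93°  [cyclic NRKM, opposite ∠N+∠K]
3. ∠KRM = 15°  [△RKM]

∠KRM = 15°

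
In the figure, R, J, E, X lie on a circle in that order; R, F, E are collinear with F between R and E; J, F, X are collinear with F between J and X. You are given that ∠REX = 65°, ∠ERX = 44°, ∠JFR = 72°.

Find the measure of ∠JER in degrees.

∠JER = 28°

1. ∠EJX = 44°  [same arc EX]
2. ∠EFJ = 108°  [linear pair at F on RE]
3. ∠JER = 28°  [△JFE]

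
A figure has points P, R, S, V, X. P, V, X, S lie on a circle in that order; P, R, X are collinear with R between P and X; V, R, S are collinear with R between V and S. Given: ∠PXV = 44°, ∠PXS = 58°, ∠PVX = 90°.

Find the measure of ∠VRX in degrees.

∠VRX = 104°

1. ∠VPX = 46°  [△PVX]
2. ∠PVS = 58°  [same arc PS]
3. ∠PRV = 76°  [△PRV]
4. ∠VRX = 104°  [linear pair at R on PX]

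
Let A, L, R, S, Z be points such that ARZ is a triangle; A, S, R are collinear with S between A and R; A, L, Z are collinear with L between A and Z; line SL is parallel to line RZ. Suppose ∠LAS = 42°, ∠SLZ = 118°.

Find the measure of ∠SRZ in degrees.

1. ∠ALS = 62°  [linear pair at L on AZ]
2. ∠ASL = 76°  [△ASL]
3. ∠LSR = 104°  [linear pair at S on AR]
4. ∠SRZ = 76°  [SL∥RZ, co-interior at R–S]

∠SRZ = 76°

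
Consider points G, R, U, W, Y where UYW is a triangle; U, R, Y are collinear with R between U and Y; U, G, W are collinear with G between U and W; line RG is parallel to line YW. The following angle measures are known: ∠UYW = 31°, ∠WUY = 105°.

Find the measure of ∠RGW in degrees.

∠RGW = 136°

1. ∠UWY = 44°  [△UYW]
2. ∠RGU = 44°  [RG∥YW, corresponding at G]
3. ∠RGW = 136°  [linear pair at G on UW]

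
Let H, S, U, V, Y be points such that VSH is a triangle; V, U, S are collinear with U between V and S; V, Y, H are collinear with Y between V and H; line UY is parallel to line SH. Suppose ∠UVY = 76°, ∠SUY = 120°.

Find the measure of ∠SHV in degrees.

∠SHV = 44°

1. ∠VUY = 60°  [linear pair at U on VS]
2. ∠UYV = 44°  [△VUY]
3. ∠SHV = 44°  [UY∥SH, corresponding at Y]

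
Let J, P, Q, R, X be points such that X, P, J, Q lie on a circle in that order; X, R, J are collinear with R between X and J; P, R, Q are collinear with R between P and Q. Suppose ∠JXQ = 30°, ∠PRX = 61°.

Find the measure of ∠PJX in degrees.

1. ∠JPQ = 30°  [same arc JQ]
2. ∠JRP = 119°  [linear pair at R on XJ]
3. ∠PJX = 31°  [△PRJ]

∠PJX = 31°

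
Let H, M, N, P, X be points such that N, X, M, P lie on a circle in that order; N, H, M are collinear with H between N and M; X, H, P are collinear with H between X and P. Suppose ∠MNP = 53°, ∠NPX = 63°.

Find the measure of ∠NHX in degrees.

∠NHX = 116°

1. ∠MXP = 53°  [same arc MP]
2. ∠NMX = 63°  [same arc NX]
3. ∠MHX = 64°  [△XHM]
4. ∠NHX = 116°  [linear pair at H on NM]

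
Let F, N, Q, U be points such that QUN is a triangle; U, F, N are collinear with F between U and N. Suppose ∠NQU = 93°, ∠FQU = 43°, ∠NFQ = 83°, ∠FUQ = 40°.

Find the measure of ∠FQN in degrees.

1. ∠NUQ = 40°  [F on ray UN]
2. ∠QNU = 47°  [△QUN]
3. ∠FNQ = 47°  [F on ray NU]
4. ∠FQN = 50°  [△QFN]

∠FQN = 50°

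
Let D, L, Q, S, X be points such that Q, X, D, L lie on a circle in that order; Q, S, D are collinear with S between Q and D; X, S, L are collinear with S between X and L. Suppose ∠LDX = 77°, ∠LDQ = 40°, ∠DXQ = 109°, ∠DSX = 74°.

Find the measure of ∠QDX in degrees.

1. ∠LQX = 103°  [cyclic QXDL, opposite ∠Q+∠D]
2. ∠LXQ = 40°  [same arc QL]
3. ∠QLX = 37°  [△QXL]
4. ∠QDX = 37°  [same arc QX]

∠QDX = 37°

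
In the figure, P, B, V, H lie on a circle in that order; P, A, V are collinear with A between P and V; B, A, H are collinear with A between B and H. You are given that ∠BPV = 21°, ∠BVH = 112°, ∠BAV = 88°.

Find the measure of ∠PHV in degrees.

∠PHV = 66°

1. ∠BHV = 21°  [same arc BV]
2. ∠HBV = 47°  [△BVH]
3. ∠BVP = 45°  [△BAV]
4. ∠PBV = 114°  [△PBV]
5. ∠PHV = 66°  [cyclic PBVH, opposite ∠B+∠H]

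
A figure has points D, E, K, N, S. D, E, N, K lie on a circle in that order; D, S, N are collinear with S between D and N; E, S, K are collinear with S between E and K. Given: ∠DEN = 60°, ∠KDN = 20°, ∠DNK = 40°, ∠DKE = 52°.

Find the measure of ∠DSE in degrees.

∠DSE = 72°

1. ∠KEN = 20°  [same arc NK]
2. ∠DNE = 52°  [same arc DE]
3. ∠ESN = 108°  [△ESN]
4. ∠DSE = 72°  [linear pair at S on DN]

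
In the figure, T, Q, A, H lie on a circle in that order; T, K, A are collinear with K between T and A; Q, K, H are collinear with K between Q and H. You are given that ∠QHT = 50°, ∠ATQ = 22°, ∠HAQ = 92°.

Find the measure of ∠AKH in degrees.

∠AKH = 116°

1. ∠QAT = 50°  [same arc TQ]
2. ∠AHQ = 22°  [same arc QA]
3. ∠AQH = 66°  [△QAH]
4. ∠AKQ = 64°  [△QKA]
5. ∠HKT = 64°  [vertical angles at K]
6. ∠AKH = 116°  [linear pair at K on TA]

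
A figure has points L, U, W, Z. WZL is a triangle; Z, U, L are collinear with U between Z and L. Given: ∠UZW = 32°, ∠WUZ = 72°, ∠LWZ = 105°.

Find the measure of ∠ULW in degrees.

1. ∠LZW = 32°  [U on ray ZL]
2. ∠WLZ = 43°  [△WZL]
3. ∠ULW = 43°  [U on ray LZ]

∠ULW = 43°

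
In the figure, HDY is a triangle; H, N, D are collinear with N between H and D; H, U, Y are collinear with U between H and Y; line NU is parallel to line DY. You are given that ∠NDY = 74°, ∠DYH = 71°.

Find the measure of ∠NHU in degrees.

1. ∠HDY = 74°  [N on ray DH]
2. ∠DHY = 35°  [△HDY]
3. ∠NHU = 35°  [N on HD, U on HY]

∠NHU = 35°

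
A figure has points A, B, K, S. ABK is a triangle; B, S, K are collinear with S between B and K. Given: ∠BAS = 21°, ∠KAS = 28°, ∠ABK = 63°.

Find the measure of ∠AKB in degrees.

1. ∠ABS = 63°  [S on ray BK]
2. ∠ASB = 96°  [△ABS]
3. ∠ASK = 84°  [linear pair at S on BK]
4. ∠AKS = 68°  [△ASK]
5. ∠AKB = 68°  [S on ray KB]

∠AKB = 68°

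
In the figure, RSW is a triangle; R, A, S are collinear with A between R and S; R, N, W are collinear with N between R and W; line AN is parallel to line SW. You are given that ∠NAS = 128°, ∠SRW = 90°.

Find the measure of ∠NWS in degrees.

∠NWS = 38°

1. ∠NAR = 52°  [linear pair at A on RS]
2. ∠ARN = 90°  [A on RS, N on RW]
3. ∠ANR = 38°  [△RAN]
4. ∠ANW = 142°  [linear pair at N on RW]
5. ∠NWS = 38°  [AN∥SW, co-interior at W–N]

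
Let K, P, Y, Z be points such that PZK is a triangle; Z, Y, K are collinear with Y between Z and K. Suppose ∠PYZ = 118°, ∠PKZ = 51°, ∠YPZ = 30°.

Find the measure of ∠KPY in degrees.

1. ∠KYP = 62°  [linear pair at Y on ZK]
2. ∠PKY = 51°  [Y on ray KZ]
3. ∠KPY = 67°  [△PYK]

∠KPY = 67°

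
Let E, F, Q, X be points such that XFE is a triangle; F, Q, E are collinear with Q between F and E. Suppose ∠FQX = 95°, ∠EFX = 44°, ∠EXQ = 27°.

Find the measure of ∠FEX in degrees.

1. ∠EQX = 85°  [linear pair at Q on FE]
2. ∠QEX = 68°  [△XQE]
3. ∠FEX = 68°  [Q on ray EF]

∠FEX = 68°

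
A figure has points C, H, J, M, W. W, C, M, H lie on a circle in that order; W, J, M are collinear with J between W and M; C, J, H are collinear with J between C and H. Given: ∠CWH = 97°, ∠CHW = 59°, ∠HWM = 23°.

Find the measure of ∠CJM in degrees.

1. ∠CMW = 59°  [same arc WC]
2. ∠HCM = 23°  [same arc MH]
3. ∠CJM = 98°  [△CJM]

∠CJM = 98°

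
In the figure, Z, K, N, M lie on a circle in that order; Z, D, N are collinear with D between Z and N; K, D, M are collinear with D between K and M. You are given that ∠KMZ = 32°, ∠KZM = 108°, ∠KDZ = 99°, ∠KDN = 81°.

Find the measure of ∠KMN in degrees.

1. ∠KNZ = 32°  [same arc ZK]
2. ∠KNM = 72°  [cyclic ZKNM, opposite ∠Z+∠N]
3. ∠MKN = 67°  [△KDN]
4. ∠KMN = 41°  [△KNM]

∠KMN = 41°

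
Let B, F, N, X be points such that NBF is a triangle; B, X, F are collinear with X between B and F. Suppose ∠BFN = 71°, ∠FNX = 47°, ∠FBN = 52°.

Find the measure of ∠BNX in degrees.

1. ∠NFX = 71°  [X on ray FB]
2. ∠FXN = 62°  [△NXF]
3. ∠NBX = 52°  [X on ray BF]
4. ∠BXN = 118°  [linear pair at X on BF]
5. ∠BNX = 10°  [△NBX]

∠BNX = 10°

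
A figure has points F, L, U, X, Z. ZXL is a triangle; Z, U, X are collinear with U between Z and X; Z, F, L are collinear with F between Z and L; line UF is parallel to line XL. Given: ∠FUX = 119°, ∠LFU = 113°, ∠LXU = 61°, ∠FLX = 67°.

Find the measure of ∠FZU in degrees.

1. ∠FUZ = 61°  [linear pair at U on ZX]
2. ∠UFZ = 67°  [linear pair at F on ZL]
3. ∠FZU = 52°  [△ZUF]

∠FZU = 52°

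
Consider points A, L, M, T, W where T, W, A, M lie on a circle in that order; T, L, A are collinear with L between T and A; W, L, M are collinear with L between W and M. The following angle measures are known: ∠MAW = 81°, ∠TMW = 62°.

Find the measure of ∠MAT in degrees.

1. ∠MTW = 99°  [cyclic TWAM, opposite ∠T+∠A]
2. ∠MWT = 19°  [△TWM]
3. ∠MAT = 19°  [same arc TM]

∠MAT = 19°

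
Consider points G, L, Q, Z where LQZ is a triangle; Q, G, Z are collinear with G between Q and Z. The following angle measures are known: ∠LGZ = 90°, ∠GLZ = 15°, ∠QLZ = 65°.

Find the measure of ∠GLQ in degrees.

∠GLQ = 50°

1. ∠GZL = 75°  [△LGZ]
2. ∠LGQ = 90°  [linear pair at G on QZ]
3. ∠LZQ = 75°  [G on ray ZQ]
4. ∠LQZ = 40°  [△LQZ]
5. ∠GQL = 40°  [G on ray QZ]
6. ∠GLQ = 50°  [△LQG]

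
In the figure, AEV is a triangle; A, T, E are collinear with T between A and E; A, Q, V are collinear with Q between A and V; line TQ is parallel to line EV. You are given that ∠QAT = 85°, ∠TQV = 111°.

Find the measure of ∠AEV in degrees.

∠AEV = 26°

1. ∠AQT = 69°  [linear pair at Q on AV]
2. ∠ATQ = 26°  [△ATQ]
3. ∠AEV = 26°  [TQ∥EV, corresponding at T]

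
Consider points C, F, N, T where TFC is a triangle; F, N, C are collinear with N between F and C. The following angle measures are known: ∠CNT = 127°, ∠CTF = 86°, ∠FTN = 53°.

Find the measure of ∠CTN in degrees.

1. ∠FNT = 53°  [linear pair at N on FC]
2. ∠NFT = 74°  [△TFN]
3. ∠CFT = 74°  [N on ray FC]
4. ∠FCT = 20°  [△TFC]
5. ∠NCT = 20°  [N on ray CF]
6. ∠CTN = 33°  [△TNC]

∠CTN = 33°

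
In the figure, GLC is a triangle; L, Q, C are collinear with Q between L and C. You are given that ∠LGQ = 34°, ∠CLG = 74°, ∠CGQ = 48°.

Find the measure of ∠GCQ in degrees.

1. ∠GLQ = 74°  [Q on ray LC]
2. ∠GQL = 72°  [△GLQ]
3. ∠CQG = 108°  [linear pair at Q on LC]
4. ∠GCQ = 24°  [△GQC]

∠GCQ = 24°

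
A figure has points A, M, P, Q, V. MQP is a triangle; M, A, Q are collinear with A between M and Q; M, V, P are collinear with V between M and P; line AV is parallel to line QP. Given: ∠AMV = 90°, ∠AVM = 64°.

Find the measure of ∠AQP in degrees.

1. ∠MAV = 26°  [△MAV]
2. ∠QAV = 154°  [linear pair at A on MQ]
3. ∠AQP = 26°  [AV∥QP, co-interior at Q–A]

∠AQP = 26°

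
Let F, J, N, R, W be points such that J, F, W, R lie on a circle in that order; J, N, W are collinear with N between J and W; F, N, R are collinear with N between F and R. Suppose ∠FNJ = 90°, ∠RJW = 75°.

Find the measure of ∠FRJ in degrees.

1. ∠RNW = 90°  [vertical angles at N]
2. ∠JNR = 90°  [linear pair at N on JW]
3. ∠FRJ = 15°  [△JNR]

∠FRJ = 15°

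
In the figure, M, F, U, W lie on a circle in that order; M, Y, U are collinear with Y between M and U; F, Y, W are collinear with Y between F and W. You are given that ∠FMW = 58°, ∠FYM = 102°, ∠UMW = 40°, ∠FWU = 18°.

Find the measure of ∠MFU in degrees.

∠MFU = 100°

1. ∠FYU = 78°  [linear pair at Y on MU]
2. ∠UFW = 40°  [same arc UW]
3. ∠FMU = 18°  [same arc FU]
4. ∠FUM = 62°  [△FYU]
5. ∠MFU = 100°  [△MFU]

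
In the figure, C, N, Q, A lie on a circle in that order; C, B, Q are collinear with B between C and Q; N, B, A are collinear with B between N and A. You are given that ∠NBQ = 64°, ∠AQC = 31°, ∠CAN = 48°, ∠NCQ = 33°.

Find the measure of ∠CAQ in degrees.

∠CAQ = 81°

1. ∠ABC = 64°  [vertical angles at B]
2. ∠ACQ = 68°  [△CBA]
3. ∠CAQ = 81°  [△CQA]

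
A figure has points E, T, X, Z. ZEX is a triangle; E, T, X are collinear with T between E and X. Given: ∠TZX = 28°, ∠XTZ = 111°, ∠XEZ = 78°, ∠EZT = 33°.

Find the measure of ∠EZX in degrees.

1. ∠TXZ = 41°  [△ZTX]
2. ∠EXZ = 41°  [T on ray XE]
3. ∠EZX = 61°  [△ZEX]

∠EZX = 61°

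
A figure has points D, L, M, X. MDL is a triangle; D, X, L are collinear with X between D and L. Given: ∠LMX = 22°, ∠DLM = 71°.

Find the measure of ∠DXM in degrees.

∠DXM = 93°

1. ∠MLX = 71°  [X on ray LD]
2. ∠LXM = 87°  [△MXL]
3. ∠DXM = 93°  [linear pair at X on DL]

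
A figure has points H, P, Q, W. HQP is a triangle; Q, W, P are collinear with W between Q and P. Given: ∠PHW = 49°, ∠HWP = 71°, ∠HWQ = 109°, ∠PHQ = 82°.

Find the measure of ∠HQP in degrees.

1. ∠HPW = 60°  [△HWP]
2. ∠HPQ = 60°  [W on ray PQ]
3. ∠HQP = 38°  [△HQP]

∠HQP = 38°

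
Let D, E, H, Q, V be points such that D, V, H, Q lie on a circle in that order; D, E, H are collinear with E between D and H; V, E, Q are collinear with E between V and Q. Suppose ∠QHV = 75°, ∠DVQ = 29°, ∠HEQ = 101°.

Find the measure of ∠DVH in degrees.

1. ∠QDV = 105°  [cyclic DVHQ, opposite ∠D+∠H]
2. ∠DQV = 46°  [△DVQ]
3. ∠DEV = 101°  [vertical angles at E]
4. ∠DHV = 46°  [same arc DV]
5. ∠HDV = 50°  [△DEV]
6. ∠DVH = 84°  [△DVH]

∠DVH = 84°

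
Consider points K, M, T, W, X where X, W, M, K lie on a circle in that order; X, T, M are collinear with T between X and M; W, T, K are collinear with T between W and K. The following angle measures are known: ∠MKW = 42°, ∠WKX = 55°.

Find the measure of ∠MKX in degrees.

1. ∠MXW = 42°  [same arc WM]
2. ∠WMX = 55°  [same arc XW]
3. ∠MWX = 83°  [△XWM]
4. ∠MKX = 97°  [cyclic XWMK, opposite ∠W+∠K]

∠MKX = 97°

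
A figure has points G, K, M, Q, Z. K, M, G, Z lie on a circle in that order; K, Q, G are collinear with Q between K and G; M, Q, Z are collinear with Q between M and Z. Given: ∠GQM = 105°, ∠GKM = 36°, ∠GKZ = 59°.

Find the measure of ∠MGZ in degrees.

∠MGZ = 85°

1. ∠GZM = 36°  [same arc MG]
2. ∠GMZ = 59°  [same arc GZ]
3. ∠MGZ = 85°  [△MGZ]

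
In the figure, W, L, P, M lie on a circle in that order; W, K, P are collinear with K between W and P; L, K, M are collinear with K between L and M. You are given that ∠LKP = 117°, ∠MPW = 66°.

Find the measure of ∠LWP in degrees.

∠LWP = 51°

1. ∠LKW = 63°  [linear pair at K on WP]
2. ∠MLW = 66°  [same arc WM]
3. ∠LWP = 51°  [△WKL]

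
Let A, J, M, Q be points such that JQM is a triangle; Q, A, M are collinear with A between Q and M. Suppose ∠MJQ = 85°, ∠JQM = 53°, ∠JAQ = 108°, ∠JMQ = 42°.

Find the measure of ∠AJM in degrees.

1. ∠JAM = 72°  [linear pair at A on QM]
2. ∠AMJ = 42°  [A on ray MQ]
3. ∠AJM = 66°  [△JAM]

∠AJM = 66°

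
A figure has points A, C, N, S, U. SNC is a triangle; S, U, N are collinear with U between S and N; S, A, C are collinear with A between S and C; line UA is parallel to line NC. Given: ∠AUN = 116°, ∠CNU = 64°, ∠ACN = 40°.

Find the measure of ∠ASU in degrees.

∠ASU = 76°

1. ∠CNS = 64°  [U on ray NS]
2. ∠NCS = 40°  [A on ray CS]
3. ∠CSN = 76°  [△SNC]
4. ∠ASU = 76°  [U on SN, A on SC]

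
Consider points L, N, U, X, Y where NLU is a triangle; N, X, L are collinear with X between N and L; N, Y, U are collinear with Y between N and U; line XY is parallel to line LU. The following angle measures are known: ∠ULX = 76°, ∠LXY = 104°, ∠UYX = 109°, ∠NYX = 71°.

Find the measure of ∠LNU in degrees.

1. ∠NLU = 76°  [X on ray LN]
2. ∠LUN = 71°  [XY∥LU, corresponding at Y]
3. ∠LNU = 33°  [△NLU]

∠LNU = 33°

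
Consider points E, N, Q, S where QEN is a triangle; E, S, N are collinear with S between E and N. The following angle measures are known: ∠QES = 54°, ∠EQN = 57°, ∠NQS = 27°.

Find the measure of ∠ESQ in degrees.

1. ∠NEQ = 54°  [S on ray EN]
2. ∠ENQ = 69°  [△QEN]
3. ∠QNS = 69°  [S on ray NE]
4. ∠NSQ = 84°  [△QSN]
5. ∠ESQ = 96°  [linear pair at S on EN]

∠ESQ = 96°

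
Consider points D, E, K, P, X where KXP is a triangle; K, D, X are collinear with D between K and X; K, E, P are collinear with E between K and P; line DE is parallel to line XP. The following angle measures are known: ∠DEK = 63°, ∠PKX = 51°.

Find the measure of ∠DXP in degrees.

1. ∠KPX = 63°  [DE∥XP, corresponding at E]
2. ∠KXP = 66°  [△KXP]
3. ∠DXP = 66°  [D on ray XK]

∠DXP = 66°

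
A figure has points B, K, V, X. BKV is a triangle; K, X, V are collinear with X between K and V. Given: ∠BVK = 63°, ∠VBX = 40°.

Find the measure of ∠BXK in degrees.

∠BXK = 103°

1. ∠BVX = 63°  [X on ray VK]
2. ∠BXV = 77°  [△BXV]
3. ∠BXK = 103°  [linear pair at X on KV]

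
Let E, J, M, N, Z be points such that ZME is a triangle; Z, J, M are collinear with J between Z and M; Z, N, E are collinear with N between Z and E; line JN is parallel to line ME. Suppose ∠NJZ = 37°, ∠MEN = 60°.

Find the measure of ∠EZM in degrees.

1. ∠EMZ = 37°  [JN∥ME, corresponding at J]
2. ∠MEZ = 60°  [N on ray EZ]
3. ∠EZM = 83°  [△ZME]

∠EZM = 83°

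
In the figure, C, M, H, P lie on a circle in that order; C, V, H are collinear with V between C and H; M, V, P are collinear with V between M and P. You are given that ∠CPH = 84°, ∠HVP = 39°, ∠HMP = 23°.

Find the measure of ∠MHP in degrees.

1. ∠HCP = 23°  [same arc HP]
2. ∠CHP = 73°  [△CHP]
3. ∠HPM = 68°  [△HVP]
4. ∠MHP = 89°  [△MHP]

∠MHP = 89°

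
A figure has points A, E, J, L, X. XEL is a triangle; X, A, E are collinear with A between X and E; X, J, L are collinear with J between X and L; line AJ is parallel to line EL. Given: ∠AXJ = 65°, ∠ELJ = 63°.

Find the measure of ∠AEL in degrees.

∠AEL = 52°

1. ∠EXL = 65°  [A on XE, J on XL]
2. ∠ELX = 63°  [J on ray LX]
3. ∠LEX = 52°  [△XEL]
4. ∠AEL = 52°  [A on ray EX]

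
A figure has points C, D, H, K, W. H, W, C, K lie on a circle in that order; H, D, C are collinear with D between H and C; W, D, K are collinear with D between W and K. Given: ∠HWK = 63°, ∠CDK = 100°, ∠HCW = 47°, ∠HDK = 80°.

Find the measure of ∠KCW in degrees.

∠KCW = 110°

1. ∠HKW = 47°  [same arc HW]
2. ∠KHW = 70°  [△HWK]
3. ∠KCW = 110°  [cyclic HWCK, opposite ∠H+∠C]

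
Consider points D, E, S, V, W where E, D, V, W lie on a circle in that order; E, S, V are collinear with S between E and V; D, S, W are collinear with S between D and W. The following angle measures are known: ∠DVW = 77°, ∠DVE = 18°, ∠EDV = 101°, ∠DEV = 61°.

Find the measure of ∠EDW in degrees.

1. ∠DEW = 103°  [cyclic EDVW, opposite ∠E+∠V]
2. ∠DWE = 18°  [same arc ED]
3. ∠EDW = 59°  [△EDW]

∠EDW = 59°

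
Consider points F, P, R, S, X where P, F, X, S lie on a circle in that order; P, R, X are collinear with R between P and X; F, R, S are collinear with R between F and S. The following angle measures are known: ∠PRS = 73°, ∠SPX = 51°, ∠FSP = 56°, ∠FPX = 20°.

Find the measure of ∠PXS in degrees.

∠PXS = 53°

1. ∠SRX = 107°  [linear pair at R on PX]
2. ∠FSX = 20°  [same arc FX]
3. ∠PXS = 53°  [△XRS]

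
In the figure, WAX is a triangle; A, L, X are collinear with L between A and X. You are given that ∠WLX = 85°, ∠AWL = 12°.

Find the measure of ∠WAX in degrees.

∠WAX = 73°

1. ∠ALW = 95°  [linear pair at L on AX]
2. ∠LAW = 73°  [△WAL]
3. ∠WAX = 73°  [L on ray AX]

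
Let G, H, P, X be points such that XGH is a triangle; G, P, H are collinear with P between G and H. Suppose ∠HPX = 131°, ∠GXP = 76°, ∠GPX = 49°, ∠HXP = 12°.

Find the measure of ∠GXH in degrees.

∠GXH = 88°

1. ∠PHX = 37°  [△XPH]
2. ∠PGX = 55°  [△XGP]
3. ∠GHX = 37°  [P on ray HG]
4. ∠HGX = 55°  [P on ray GH]
5. ∠GXH = 88°  [△XGH]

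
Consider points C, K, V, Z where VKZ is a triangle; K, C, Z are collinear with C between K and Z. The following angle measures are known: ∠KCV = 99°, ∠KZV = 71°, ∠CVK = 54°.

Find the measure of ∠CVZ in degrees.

∠CVZ = 28°

1. ∠VCZ = 81°  [linear pair at C on KZ]
2. ∠CZV = 71°  [C on ray ZK]
3. ∠CVZ = 28°  [△VCZ]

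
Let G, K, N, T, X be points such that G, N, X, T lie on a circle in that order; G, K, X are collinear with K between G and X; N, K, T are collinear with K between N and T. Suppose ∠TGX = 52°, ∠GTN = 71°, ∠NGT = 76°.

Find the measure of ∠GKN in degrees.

1. ∠TNX = 52°  [same arc XT]
2. ∠GXN = 71°  [same arc GN]
3. ∠NKX = 57°  [△NKX]
4. ∠GKN = 123°  [linear pair at K on GX]

∠GKN = 123°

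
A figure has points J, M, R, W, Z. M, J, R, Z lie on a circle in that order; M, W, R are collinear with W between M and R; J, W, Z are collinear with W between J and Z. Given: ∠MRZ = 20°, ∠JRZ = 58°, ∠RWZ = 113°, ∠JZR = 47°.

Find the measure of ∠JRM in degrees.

1. ∠MJZ = 20°  [same arc MZ]
2. ∠JMZ = 122°  [cyclic MJRZ, opposite ∠M+∠R]
3. ∠JZM = 38°  [△MJZ]
4. ∠JRM = 38°  [same arc MJ]

∠JRM = 38°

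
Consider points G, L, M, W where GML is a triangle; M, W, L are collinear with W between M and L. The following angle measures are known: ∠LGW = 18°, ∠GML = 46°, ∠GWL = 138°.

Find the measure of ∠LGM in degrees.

1. ∠GLW = 24°  [△GWL]
2. ∠GLM = 24°  [W on ray LM]
3. ∠LGM = 110°  [△GML]

∠LGM = 110°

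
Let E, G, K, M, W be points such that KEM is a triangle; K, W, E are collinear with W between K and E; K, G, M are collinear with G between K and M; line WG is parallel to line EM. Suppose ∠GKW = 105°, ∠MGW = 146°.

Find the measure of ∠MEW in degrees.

1. ∠KGW = 34°  [linear pair at G on KM]
2. ∠GWK = 41°  [△KWG]
3. ∠EWG = 139°  [linear pair at W on KE]
4. ∠MEW = 41°  [WG∥EM, co-interior at E–W]

∠MEW = 41°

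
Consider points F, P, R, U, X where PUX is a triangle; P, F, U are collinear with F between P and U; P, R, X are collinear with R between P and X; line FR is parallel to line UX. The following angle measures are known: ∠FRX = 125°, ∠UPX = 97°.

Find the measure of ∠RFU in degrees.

1. ∠FRP = 55°  [linear pair at R on PX]
2. ∠FPR = 97°  [F on PU, R on PX]
3. ∠PFR = 28°  [△PFR]
4. ∠RFU = 152°  [linear pair at F on PU]

∠RFU = 152°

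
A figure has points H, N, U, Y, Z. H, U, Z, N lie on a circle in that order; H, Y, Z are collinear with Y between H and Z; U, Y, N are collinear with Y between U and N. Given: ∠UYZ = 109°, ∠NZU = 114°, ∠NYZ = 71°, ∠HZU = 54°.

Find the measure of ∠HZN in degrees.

∠HZN = 60°

1. ∠NUZ = 17°  [△UYZ]
2. ∠UNZ = 49°  [△UZN]
3. ∠HZN = 60°  [△ZYN]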